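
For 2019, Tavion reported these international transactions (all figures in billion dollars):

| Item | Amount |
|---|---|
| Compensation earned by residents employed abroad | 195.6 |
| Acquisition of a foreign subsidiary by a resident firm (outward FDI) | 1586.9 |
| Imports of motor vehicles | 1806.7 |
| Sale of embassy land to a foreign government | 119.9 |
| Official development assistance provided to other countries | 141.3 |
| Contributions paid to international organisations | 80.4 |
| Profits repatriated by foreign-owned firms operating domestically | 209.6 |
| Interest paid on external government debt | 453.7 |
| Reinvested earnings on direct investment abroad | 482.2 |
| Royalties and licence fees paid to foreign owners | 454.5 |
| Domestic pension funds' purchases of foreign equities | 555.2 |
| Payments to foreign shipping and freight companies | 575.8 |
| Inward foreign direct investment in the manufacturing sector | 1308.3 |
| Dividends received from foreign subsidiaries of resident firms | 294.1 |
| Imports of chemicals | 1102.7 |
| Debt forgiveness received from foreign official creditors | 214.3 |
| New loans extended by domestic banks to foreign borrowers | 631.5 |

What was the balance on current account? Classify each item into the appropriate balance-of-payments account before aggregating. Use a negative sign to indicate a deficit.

Goods: -1102.7 - 1806.7 = -2909.4
Services: -575.8 - 454.5 = -1030.3
Primary income: -453.7 + 294.1 + 195.6 + 482.2 - 209.6 = 308.6
Secondary income: -141.3 - 80.4 = -221.7
Current account = (-2909.4) + (-1030.3) + 308.6 + (-221.7) = -3852.8
(Excluded from the current account — financial account: acquisition of a foreign subsidiary by a resident firm (outward FDI) 1586.9, domestic pension funds' purchases of foreign equities 555.2, inward foreign direct investment in the manufacturing sector 1308.3, new loans extended by domestic banks to foreign borrowers 631.5; capital account: sale of embassy land to a foreign government 119.9, debt forgiveness received from foreign official creditors 214.3.)

-3852.8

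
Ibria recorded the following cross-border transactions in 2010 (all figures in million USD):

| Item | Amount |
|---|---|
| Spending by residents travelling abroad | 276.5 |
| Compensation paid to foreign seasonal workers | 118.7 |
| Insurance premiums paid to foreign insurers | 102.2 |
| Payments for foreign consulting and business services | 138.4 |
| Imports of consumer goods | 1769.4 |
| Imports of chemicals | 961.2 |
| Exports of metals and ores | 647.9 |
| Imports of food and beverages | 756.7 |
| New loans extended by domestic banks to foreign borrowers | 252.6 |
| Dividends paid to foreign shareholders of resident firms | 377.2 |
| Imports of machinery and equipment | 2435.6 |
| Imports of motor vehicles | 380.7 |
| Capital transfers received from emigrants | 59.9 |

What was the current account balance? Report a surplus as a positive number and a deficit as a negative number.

Goods: -380.7 - 756.7 - 2435.6 - 961.2 + 647.9 - 1769.4 = -5655.7
Services: -138.4 - 276.5 - 102.2 = -517.1
Primary income: -118.7 - 377.2 = -495.9
Current account = (-5655.7) + (-517.1) + (-495.9) = -6668.7
(Excluded from the current account — financial account: new loans extended by domestic banks to foreign borrowers 252.6; capital account: capital transfers received from emigrants 59.9.)

-6668.7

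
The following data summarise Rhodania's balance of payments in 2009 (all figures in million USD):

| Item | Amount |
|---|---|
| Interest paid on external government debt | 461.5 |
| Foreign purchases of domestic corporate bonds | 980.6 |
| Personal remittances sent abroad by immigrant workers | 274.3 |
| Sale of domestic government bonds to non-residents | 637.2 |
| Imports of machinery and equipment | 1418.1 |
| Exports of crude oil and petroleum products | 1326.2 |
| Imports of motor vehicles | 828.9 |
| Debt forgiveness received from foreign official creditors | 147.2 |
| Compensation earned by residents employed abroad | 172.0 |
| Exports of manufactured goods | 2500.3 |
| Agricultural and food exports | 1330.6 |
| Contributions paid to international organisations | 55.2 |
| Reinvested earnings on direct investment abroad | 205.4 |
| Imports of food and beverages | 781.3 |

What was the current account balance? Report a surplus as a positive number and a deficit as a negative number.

1715.2

Goods: 1330.6 + 2500.3 - 828.9 - 781.3 + 1326.2 - 1418.1 = 2128.8
Primary income: 172.0 + 205.4 - 461.5 = -84.1
Secondary income: -55.2 - 274.3 = -329.5
Current account = 2128.8 + (-84.1) + (-329.5) = 1715.2
(Excluded from the current account — financial account: foreign purchases of domestic corporate bonds 980.6, sale of domestic government bonds to non-residents 637.2; capital account: debt forgiveness received from foreign official creditors 147.2.)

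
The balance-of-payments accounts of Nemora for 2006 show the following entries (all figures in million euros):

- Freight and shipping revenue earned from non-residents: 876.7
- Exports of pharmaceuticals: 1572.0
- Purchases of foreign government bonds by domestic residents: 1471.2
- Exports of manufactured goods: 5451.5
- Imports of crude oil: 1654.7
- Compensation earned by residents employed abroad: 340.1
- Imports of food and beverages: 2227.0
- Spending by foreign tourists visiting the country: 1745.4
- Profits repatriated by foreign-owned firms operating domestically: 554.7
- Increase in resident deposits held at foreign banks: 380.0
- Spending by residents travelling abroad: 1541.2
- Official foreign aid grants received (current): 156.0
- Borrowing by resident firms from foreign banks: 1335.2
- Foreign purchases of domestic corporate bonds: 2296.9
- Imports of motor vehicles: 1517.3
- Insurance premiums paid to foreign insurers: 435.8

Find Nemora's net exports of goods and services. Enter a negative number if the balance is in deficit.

Goods: 5451.5 - 1517.3 - 1654.7 + 1572.0 - 2227.0 = 1624.5
Services: 876.7 - 1541.2 + 1745.4 - 435.8 = 645.1
Trade balance = 1624.5 + 645.1 = 2269.6
(Excluded from the trade balance — financial account: purchases of foreign government bonds by domestic residents 1471.2, increase in resident deposits held at foreign banks 380.0, borrowing by resident firms from foreign banks 1335.2, foreign purchases of domestic corporate bonds 2296.9; primary income: compensation earned by residents employed abroad 340.1, profits repatriated by foreign-owned firms operating domestically 554.7; secondary income: official foreign aid grants received (current) 156.0.)

2269.6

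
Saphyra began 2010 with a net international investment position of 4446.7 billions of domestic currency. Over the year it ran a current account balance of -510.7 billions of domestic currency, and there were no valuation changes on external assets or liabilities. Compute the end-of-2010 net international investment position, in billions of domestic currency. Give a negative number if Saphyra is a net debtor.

With no valuation effects, change in NIIP = current account = -510.7
End-of-year NIIP = 4446.7 + (-510.7) = 3936.0

3936.0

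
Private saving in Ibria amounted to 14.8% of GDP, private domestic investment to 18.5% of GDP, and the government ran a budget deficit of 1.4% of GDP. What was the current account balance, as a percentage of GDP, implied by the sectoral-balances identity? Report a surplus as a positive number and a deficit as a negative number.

-5.1

By the sectoral-balances identity, CA = (S_private - I) + (T - G).
Private balance = 14.8 - 18.5 = -3.7
Government balance (T - G) = -1.4
CA = -3.7 + (-1.4) = -5.1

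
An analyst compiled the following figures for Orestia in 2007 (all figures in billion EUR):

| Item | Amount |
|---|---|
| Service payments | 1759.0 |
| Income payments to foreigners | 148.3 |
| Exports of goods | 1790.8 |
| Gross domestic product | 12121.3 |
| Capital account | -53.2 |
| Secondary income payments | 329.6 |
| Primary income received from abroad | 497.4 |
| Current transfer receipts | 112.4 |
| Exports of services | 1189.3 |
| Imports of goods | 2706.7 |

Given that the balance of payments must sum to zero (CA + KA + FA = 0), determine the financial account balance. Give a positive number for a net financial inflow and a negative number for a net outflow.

Goods balance = 1790.8 - 2706.7 = -915.9
Services balance = 1189.3 - 1759.0 = -569.7
Trade balance (goods + services) = -915.9 + (-569.7) = -1485.6
Net primary income = 497.4 - 148.3 = 349.1
Net secondary income = 112.4 - 329.6 = -217.2
Current account = -1485.6 + 349.1 + (-217.2) = -1353.7
Financial account = -(-1353.7 + (-53.2)) = 1406.9

1406.9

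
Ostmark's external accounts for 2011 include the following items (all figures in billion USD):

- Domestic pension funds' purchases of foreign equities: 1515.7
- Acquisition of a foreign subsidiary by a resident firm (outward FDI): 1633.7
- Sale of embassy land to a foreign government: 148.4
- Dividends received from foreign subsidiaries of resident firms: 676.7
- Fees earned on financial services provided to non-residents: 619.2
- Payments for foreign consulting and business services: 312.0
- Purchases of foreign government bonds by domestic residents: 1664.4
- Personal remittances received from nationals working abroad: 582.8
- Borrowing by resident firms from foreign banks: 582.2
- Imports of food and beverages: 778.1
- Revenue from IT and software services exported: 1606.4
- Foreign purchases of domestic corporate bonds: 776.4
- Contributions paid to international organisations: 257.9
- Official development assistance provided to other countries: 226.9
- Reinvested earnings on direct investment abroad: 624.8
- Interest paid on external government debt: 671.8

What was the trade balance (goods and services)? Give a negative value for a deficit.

Goods: -778.1
Services: 1606.4 - 312.0 + 619.2 = 1913.6
Trade balance = -778.1 + 1913.6 = 1135.5
(Excluded from the trade balance — financial account: domestic pension funds' purchases of foreign equities 1515.7, acquisition of a foreign subsidiary by a resident firm (outward FDI) 1633.7, purchases of foreign government bonds by domestic residents 1664.4, borrowing by resident firms from foreign banks 582.2, foreign purchases of domestic corporate bonds 776.4; capital account: sale of embassy land to a foreign government 148.4; primary income: dividends received from foreign subsidiaries of resident firms 676.7, reinvested earnings on direct investment abroad 624.8, interest paid on external government debt 671.8; secondary income: personal remittances received from nationals working abroad 582.8, contributions paid to international organisations 257.9, official development assistance provided to other countries 226.9.)

1135.5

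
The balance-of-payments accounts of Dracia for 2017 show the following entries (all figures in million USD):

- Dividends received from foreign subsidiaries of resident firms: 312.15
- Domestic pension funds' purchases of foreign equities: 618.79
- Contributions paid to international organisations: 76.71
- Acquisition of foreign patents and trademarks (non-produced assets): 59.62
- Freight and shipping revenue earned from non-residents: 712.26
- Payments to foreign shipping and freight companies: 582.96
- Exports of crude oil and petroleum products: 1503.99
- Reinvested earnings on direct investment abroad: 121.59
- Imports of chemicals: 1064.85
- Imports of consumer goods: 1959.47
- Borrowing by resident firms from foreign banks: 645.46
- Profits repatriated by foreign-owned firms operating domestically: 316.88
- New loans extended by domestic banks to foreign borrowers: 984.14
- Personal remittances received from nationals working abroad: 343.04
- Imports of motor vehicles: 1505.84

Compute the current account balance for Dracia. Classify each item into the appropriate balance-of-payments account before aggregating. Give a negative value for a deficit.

Goods: 1503.99 - 1064.85 - 1505.84 - 1959.47 = -3026.17
Services: 712.26 - 582.96 = 129.30
Primary income: -316.88 + 312.15 + 121.59 = 116.86
Secondary income: 343.04 - 76.71 = 266.33
Current account = (-3026.17) + 129.30 + 116.86 + 266.33 = -2513.68
(Excluded from the current account — financial account: domestic pension funds' purchases of foreign equities 618.79, borrowing by resident firms from foreign banks 645.46, new loans extended by domestic banks to foreign borrowers 984.14; capital account: acquisition of foreign patents and trademarks (non-produced assets) 59.62.)

-2513.68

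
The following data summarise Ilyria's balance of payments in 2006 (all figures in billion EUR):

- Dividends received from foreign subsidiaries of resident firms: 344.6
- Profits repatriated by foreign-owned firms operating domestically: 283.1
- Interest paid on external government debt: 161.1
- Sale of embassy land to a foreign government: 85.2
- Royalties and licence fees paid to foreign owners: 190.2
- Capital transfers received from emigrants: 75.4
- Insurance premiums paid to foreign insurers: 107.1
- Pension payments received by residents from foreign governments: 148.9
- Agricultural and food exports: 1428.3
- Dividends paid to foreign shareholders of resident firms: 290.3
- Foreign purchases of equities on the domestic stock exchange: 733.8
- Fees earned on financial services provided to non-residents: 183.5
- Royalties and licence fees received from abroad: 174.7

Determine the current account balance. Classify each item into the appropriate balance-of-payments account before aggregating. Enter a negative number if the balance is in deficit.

Goods: 1428.3
Services: -107.1 + 183.5 + 174.7 - 190.2 = 60.9
Primary income: -161.1 - 283.1 - 290.3 + 344.6 = -389.9
Secondary income: 148.9
Current account = 1428.3 + 60.9 + (-389.9) + 148.9 = 1248.2
(Excluded from the current account — capital account: sale of embassy land to a foreign government 85.2, capital transfers received from emigrants 75.4; financial account: foreign purchases of equities on the domestic stock exchange 733.8.)

1248.2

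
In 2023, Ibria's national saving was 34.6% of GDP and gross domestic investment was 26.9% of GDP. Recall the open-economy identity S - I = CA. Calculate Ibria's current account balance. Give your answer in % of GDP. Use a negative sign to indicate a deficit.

CA = S - I = 34.6 - 26.9 = 7.7

7.7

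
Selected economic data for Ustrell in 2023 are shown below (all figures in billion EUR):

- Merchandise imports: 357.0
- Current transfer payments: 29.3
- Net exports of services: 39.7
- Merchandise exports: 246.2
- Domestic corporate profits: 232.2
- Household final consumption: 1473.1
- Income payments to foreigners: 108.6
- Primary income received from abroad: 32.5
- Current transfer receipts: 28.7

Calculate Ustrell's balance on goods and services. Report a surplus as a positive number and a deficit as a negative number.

-71.1

Goods balance = 246.2 - 357.0 = -110.8
Services balance = 39.7
Trade balance (goods + services) = -110.8 + 39.7 = -71.1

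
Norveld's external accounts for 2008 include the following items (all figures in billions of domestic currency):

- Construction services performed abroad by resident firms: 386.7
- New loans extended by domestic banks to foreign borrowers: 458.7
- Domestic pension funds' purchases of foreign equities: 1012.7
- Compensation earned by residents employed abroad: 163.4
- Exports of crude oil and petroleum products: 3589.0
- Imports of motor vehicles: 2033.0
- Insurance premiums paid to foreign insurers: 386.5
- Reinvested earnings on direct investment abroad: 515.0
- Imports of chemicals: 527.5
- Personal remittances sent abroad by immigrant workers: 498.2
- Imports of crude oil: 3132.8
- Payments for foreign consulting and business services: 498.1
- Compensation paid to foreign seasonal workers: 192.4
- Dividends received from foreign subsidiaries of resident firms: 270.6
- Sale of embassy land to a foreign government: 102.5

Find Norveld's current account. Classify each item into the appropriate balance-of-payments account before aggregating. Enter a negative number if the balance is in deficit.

Goods: -2033.0 + 3589.0 - 3132.8 - 527.5 = -2104.3
Services: 386.7 - 498.1 - 386.5 = -497.9
Primary income: -192.4 + 163.4 + 270.6 + 515.0 = 756.6
Secondary income: -498.2
Current account = (-2104.3) + (-497.9) + 756.6 + (-498.2) = -2343.8
(Excluded from the current account — financial account: new loans extended by domestic banks to foreign borrowers 458.7, domestic pension funds' purchases of foreign equities 1012.7; capital account: sale of embassy land to a foreign government 102.5.)

-2343.8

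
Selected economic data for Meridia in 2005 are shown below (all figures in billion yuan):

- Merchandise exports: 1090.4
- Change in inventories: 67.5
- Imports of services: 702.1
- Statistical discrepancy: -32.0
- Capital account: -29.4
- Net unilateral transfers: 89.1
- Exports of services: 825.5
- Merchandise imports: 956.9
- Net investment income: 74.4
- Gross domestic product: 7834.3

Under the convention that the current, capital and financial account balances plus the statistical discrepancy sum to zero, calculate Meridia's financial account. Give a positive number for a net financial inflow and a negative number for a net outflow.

Goods balance = 1090.4 - 956.9 = 133.5
Services balance = 825.5 - 702.1 = 123.4
Trade balance (goods + services) = 133.5 + 123.4 = 256.9
Net primary income = 74.4
Net secondary income = 89.1
Current account = 256.9 + 74.4 + 89.1 = 420.4
Financial account = -(420.4 + (-29.4) + (-32.0)) = -359.0

-359.0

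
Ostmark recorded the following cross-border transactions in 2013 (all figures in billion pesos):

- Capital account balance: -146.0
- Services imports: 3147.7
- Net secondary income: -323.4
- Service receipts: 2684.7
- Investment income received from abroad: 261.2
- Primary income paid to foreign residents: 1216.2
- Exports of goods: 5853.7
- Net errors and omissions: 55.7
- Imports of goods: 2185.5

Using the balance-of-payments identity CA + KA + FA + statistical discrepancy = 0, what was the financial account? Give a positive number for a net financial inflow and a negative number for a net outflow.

-1836.5

Goods balance = 5853.7 - 2185.5 = 3668.2
Services balance = 2684.7 - 3147.7 = -463.0
Trade balance (goods + services) = 3668.2 + (-463.0) = 3205.2
Net primary income = 261.2 - 1216.2 = -955.0
Net secondary income = -323.4
Current account = 3205.2 + (-955.0) + (-323.4) = 1926.8
Financial account = -(1926.8 + (-146.0) + 55.7) = -1836.5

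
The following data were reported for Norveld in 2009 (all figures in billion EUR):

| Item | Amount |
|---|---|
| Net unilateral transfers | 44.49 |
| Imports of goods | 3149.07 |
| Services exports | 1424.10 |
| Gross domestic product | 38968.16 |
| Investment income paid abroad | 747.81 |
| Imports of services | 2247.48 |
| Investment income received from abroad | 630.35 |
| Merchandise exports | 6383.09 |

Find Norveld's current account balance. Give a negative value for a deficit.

Goods balance = 6383.09 - 3149.07 = 3234.02
Services balance = 1424.10 - 2247.48 = -823.38
Trade balance (goods + services) = 3234.02 + (-823.38) = 2410.64
Net primary income = 630.35 - 747.81 = -117.46
Net secondary income = 44.49
Current account = 2410.64 + (-117.46) + 44.49 = 2337.67

2337.67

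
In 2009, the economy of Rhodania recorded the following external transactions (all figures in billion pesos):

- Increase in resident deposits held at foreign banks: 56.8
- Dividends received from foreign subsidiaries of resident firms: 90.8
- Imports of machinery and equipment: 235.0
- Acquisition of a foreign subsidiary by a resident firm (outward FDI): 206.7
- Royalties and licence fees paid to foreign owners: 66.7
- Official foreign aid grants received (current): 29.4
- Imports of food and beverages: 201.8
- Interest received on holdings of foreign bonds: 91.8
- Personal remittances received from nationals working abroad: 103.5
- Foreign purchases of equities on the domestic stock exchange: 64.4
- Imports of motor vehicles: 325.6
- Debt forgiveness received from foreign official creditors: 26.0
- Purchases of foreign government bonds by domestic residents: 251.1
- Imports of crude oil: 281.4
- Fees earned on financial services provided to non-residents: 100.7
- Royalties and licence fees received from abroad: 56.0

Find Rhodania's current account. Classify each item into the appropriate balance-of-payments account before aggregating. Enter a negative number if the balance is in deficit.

-638.3

Goods: -281.4 - 325.6 - 201.8 - 235.0 = -1043.8
Services: 56.0 - 66.7 + 100.7 = 90.0
Primary income: 90.8 + 91.8 = 182.6
Secondary income: 29.4 + 103.5 = 132.9
Current account = (-1043.8) + 90.0 + 182.6 + 132.9 = -638.3
(Excluded from the current account — financial account: increase in resident deposits held at foreign banks 56.8, acquisition of a foreign subsidiary by a resident firm (outward FDI) 206.7, foreign purchases of equities on the domestic stock exchange 64.4, purchases of foreign government bonds by domestic residents 251.1; capital account: debt forgiveness received from foreign official creditors 26.0.)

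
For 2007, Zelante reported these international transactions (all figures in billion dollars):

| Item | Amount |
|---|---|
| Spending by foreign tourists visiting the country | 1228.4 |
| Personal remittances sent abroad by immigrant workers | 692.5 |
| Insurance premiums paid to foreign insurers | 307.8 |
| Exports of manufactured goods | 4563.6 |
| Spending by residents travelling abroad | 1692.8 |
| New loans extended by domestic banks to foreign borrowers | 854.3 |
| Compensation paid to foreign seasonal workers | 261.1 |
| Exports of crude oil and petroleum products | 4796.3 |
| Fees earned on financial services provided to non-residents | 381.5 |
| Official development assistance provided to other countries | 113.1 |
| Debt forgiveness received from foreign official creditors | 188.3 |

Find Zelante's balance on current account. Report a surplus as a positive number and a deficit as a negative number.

7902.5

Goods: 4796.3 + 4563.6 = 9359.9
Services: -307.8 + 381.5 + 1228.4 - 1692.8 = -390.7
Primary income: -261.1
Secondary income: -113.1 - 692.5 = -805.6
Current account = 9359.9 + (-390.7) + (-261.1) + (-805.6) = 7902.5
(Excluded from the current account — financial account: new loans extended by domestic banks to foreign borrowers 854.3; capital account: debt forgiveness received from foreign official creditors 188.3.)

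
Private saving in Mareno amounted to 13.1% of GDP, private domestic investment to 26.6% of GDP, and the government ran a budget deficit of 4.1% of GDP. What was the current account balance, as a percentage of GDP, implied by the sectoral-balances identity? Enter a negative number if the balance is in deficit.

-17.6

By the sectoral-balances identity, CA = (S_private - I) + (T - G).
Private balance = 13.1 - 26.6 = -13.5
Government balance (T - G) = -4.1
CA = -13.5 + (-4.1) = -17.6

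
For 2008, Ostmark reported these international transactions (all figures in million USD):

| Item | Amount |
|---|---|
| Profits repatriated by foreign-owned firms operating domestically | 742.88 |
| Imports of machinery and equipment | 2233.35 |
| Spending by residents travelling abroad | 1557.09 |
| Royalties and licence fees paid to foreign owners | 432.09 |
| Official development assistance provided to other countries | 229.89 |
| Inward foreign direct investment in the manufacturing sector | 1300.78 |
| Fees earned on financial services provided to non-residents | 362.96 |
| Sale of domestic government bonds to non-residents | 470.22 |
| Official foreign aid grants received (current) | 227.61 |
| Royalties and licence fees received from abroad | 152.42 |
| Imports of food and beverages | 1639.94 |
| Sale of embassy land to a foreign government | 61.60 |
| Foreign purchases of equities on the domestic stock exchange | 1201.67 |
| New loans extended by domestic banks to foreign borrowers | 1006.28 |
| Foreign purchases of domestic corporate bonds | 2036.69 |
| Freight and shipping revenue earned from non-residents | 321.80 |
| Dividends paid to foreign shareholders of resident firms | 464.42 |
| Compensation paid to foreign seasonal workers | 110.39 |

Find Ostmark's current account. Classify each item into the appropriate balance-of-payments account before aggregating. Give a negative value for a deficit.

Goods: -2233.35 - 1639.94 = -3873.29
Services: 362.96 + 152.42 - 432.09 + 321.80 - 1557.09 = -1152.00
Primary income: -110.39 - 464.42 - 742.88 = -1317.69
Secondary income: -229.89 + 227.61 = -2.28
Current account = (-3873.29) + (-1152.00) + (-1317.69) + (-2.28) = -6345.26
(Excluded from the current account — financial account: inward foreign direct investment in the manufacturing sector 1300.78, sale of domestic government bonds to non-residents 470.22, foreign purchases of equities on the domestic stock exchange 1201.67, new loans extended by domestic banks to foreign borrowers 1006.28, foreign purchases of domestic corporate bonds 2036.69; capital account: sale of embassy land to a foreign government 61.60.)

-6345.26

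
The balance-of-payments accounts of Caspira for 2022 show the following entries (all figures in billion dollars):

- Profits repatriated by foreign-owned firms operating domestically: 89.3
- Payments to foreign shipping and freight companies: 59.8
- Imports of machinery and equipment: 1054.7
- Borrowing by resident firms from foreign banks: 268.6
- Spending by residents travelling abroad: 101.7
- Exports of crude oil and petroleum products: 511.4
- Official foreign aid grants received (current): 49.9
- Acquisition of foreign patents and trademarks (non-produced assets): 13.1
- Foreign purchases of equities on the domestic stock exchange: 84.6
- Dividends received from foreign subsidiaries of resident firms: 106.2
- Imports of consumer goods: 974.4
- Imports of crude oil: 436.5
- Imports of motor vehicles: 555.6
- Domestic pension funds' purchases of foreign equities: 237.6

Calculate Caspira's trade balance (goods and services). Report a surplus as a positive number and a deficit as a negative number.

Goods: -1054.7 - 555.6 - 436.5 + 511.4 - 974.4 = -2509.8
Services: -101.7 - 59.8 = -161.5
Trade balance = -2509.8 + (-161.5) = -2671.3
(Excluded from the trade balance — primary income: profits repatriated by foreign-owned firms operating domestically 89.3, dividends received from foreign subsidiaries of resident firms 106.2; financial account: borrowing by resident firms from foreign banks 268.6, foreign purchases of equities on the domestic stock exchange 84.6, domestic pension funds' purchases of foreign equities 237.6; secondary income: official foreign aid grants received (current) 49.9; capital account: acquisition of foreign patents and trademarks (non-produced assets) 13.1.)

-2671.3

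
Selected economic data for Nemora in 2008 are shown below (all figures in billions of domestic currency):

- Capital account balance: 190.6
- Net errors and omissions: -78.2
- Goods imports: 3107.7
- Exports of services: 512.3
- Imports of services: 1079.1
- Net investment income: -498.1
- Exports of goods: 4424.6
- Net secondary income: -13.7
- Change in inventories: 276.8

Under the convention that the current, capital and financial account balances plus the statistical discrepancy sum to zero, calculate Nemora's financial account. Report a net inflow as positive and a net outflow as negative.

Goods balance = 4424.6 - 3107.7 = 1316.9
Services balance = 512.3 - 1079.1 = -566.8
Trade balance (goods + services) = 1316.9 + (-566.8) = 750.1
Net primary income = -498.1
Net secondary income = -13.7
Current account = 750.1 + (-498.1) + (-13.7) = 238.3
Financial account = -(238.3 + 190.6 + (-78.2)) = -350.7

-350.7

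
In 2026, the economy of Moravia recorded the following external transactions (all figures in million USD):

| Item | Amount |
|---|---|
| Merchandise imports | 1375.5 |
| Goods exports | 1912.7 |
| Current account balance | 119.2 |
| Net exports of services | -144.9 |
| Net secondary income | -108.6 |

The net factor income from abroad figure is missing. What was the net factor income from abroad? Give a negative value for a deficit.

-164.5

Current account = goods balance + services balance + net primary income + net secondary income
Sum of the known components = 283.7
Net factor income from abroad = CA - (known components) = 119.2 - 283.7 = -164.5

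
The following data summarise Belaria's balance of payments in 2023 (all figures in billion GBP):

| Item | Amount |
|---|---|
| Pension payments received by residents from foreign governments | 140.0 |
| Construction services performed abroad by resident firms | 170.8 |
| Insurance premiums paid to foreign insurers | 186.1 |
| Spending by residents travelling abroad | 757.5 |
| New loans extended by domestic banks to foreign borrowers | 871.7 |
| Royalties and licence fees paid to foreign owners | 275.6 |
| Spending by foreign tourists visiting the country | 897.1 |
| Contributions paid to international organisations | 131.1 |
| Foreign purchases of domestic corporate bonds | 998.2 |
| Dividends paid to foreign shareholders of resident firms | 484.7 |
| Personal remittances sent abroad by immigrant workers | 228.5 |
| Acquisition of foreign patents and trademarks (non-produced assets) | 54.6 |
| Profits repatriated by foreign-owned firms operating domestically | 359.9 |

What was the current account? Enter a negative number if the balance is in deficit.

Services: 897.1 + 170.8 - 186.1 - 757.5 - 275.6 = -151.3
Primary income: -359.9 - 484.7 = -844.6
Secondary income: -228.5 - 131.1 + 140.0 = -219.6
Current account = (-151.3) + (-844.6) + (-219.6) = -1215.5
(Excluded from the current account — financial account: new loans extended by domestic banks to foreign borrowers 871.7, foreign purchases of domestic corporate bonds 998.2; capital account: acquisition of foreign patents and trademarks (non-produced assets) 54.6.)

-1215.5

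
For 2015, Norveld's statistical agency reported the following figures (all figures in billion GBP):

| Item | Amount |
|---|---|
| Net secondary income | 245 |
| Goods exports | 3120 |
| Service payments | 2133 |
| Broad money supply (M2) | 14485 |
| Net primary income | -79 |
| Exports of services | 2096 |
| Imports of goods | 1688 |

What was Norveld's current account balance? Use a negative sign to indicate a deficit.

1561

Goods balance = 3120 - 1688 = 1432
Services balance = 2096 - 2133 = -37
Trade balance (goods + services) = 1432 + (-37) = 1395
Net primary income = -79
Net secondary income = 245
Current account = 1395 + (-79) + 245 = 1561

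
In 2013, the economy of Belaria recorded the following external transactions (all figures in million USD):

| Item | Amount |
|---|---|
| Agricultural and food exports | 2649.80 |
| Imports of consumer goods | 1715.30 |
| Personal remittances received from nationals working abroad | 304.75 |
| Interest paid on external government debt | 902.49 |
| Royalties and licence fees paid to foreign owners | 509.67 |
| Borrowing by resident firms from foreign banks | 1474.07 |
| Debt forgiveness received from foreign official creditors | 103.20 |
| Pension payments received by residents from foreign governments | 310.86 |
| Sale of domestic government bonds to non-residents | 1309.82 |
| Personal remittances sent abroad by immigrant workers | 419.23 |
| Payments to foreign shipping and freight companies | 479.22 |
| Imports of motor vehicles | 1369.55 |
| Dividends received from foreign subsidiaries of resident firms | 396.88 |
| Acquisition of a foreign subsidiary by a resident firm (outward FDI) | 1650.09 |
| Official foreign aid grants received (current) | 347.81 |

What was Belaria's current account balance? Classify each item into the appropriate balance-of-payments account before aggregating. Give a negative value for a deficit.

-1385.36

Goods: -1369.55 + 2649.80 - 1715.30 = -435.05
Services: -509.67 - 479.22 = -988.89
Primary income: -902.49 + 396.88 = -505.61
Secondary income: 347.81 + 304.75 + 310.86 - 419.23 = 544.19
Current account = (-435.05) + (-988.89) + (-505.61) + 544.19 = -1385.36
(Excluded from the current account — financial account: borrowing by resident firms from foreign banks 1474.07, sale of domestic government bonds to non-residents 1309.82, acquisition of a foreign subsidiary by a resident firm (outward FDI) 1650.09; capital account: debt forgiveness received from foreign official creditors 103.20.)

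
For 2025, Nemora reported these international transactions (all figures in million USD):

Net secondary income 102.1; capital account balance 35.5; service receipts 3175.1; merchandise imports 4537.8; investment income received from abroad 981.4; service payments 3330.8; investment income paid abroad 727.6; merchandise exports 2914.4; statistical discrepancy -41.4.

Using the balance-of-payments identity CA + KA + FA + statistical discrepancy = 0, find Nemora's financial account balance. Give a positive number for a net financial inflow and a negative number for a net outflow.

Goods balance = 2914.4 - 4537.8 = -1623.4
Services balance = 3175.1 - 3330.8 = -155.7
Trade balance (goods + services) = -1623.4 + (-155.7) = -1779.1
Net primary income = 981.4 - 727.6 = 253.8
Net secondary income = 102.1
Current account = -1779.1 + 253.8 + 102.1 = -1423.2
Financial account = -(-1423.2 + 35.5 + (-41.4)) = 1429.1

1429.1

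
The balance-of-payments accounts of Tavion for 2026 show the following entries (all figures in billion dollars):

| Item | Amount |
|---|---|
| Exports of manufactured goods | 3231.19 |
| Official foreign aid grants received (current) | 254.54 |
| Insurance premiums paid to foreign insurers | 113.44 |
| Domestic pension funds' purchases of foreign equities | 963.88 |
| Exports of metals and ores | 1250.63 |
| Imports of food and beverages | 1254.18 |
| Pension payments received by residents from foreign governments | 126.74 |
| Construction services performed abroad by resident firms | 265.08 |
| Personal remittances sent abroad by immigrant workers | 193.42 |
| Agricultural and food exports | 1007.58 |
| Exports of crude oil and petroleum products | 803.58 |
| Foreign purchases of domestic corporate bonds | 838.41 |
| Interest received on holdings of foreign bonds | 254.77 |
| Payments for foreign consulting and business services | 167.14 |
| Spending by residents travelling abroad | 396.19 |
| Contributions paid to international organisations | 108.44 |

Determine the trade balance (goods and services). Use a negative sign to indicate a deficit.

Goods: 3231.19 + 803.58 + 1250.63 + 1007.58 - 1254.18 = 5038.80
Services: -167.14 + 265.08 - 113.44 - 396.19 = -411.69
Trade balance = 5038.80 + (-411.69) = 4627.11
(Excluded from the trade balance — secondary income: official foreign aid grants received (current) 254.54, pension payments received by residents from foreign governments 126.74, personal remittances sent abroad by immigrant workers 193.42, contributions paid to international organisations 108.44; financial account: domestic pension funds' purchases of foreign equities 963.88, foreign purchases of domestic corporate bonds 838.41; primary income: interest received on holdings of foreign bonds 254.77.)

4627.11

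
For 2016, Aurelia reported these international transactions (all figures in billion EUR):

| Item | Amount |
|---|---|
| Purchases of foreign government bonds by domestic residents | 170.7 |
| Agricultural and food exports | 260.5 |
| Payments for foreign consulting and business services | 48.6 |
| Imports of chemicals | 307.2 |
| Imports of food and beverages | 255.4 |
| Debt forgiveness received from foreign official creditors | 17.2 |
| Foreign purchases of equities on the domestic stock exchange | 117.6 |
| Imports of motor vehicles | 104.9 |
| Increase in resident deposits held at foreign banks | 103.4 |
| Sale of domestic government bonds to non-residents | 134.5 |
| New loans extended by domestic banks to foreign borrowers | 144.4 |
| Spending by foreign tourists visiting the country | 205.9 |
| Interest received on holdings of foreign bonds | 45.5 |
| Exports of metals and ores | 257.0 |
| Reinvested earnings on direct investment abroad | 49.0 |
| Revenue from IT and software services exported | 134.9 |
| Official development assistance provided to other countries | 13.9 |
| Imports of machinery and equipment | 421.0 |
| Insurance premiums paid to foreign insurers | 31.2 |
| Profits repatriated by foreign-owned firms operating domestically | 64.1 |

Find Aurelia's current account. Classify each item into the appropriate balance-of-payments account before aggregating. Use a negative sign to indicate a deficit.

Goods: 257.0 - 307.2 - 104.9 + 260.5 - 421.0 - 255.4 = -571.0
Services: 134.9 + 205.9 - 48.6 - 31.2 = 261.0
Primary income: -64.1 + 49.0 + 45.5 = 30.4
Secondary income: -13.9
Current account = (-571.0) + 261.0 + 30.4 + (-13.9) = -293.5
(Excluded from the current account — financial account: purchases of foreign government bonds by domestic residents 170.7, foreign purchases of equities on the domestic stock exchange 117.6, increase in resident deposits held at foreign banks 103.4, sale of domestic government bonds to non-residents 134.5, new loans extended by domestic banks to foreign borrowers 144.4; capital account: debt forgiveness received from foreign official creditors 17.2.)

-293.5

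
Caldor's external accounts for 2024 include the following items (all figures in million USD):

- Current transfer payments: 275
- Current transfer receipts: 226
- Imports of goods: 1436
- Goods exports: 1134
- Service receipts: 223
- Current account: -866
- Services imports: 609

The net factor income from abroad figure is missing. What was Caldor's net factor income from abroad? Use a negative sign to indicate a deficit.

-129

Current account = goods balance + services balance + net primary income + net secondary income
Sum of the known components = -737
Net factor income from abroad = CA - (known components) = -866 - (-737) = -129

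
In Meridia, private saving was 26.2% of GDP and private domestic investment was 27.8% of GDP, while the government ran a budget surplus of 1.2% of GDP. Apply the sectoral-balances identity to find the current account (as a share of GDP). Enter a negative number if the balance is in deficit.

-0.4

By the sectoral-balances identity, CA = (S_private - I) + (T - G).
Private balance = 26.2 - 27.8 = -1.6
Government balance (T - G) = 1.2
CA = -1.6 + 1.2 = -0.4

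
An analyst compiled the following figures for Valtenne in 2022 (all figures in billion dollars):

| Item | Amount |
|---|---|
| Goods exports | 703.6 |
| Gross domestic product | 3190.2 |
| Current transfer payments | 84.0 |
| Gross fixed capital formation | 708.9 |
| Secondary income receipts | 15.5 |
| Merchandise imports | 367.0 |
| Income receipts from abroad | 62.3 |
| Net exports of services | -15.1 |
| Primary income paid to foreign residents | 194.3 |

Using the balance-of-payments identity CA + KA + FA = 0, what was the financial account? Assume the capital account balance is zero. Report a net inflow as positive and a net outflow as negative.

Goods balance = 703.6 - 367.0 = 336.6
Services balance = -15.1
Trade balance (goods + services) = 336.6 + (-15.1) = 321.5
Net primary income = 62.3 - 194.3 = -132.0
Net secondary income = 15.5 - 84.0 = -68.5
Current account = 321.5 + (-132.0) + (-68.5) = 121.0
Financial account = -(121.0) = -121.0

-121.0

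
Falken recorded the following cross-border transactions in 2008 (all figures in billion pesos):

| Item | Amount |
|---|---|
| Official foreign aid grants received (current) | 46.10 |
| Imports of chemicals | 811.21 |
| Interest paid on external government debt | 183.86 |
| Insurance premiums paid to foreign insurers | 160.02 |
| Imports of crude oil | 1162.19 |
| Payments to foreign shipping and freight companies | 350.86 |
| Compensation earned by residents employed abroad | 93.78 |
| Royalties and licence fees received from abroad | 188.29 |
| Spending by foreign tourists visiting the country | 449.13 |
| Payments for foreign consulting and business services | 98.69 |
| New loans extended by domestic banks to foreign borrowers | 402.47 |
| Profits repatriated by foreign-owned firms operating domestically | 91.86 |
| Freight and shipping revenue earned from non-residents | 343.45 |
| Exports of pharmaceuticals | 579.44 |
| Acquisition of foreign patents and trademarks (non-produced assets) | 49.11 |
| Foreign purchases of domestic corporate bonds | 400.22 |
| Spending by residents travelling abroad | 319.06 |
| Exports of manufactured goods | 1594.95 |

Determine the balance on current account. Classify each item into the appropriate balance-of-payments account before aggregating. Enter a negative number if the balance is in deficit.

Goods: -811.21 - 1162.19 + 579.44 + 1594.95 = 200.99
Services: -319.06 + 188.29 - 98.69 + 449.13 - 160.02 - 350.86 + 343.45 = 52.24
Primary income: -183.86 + 93.78 - 91.86 = -181.94
Secondary income: 46.10
Current account = 200.99 + 52.24 + (-181.94) + 46.10 = 117.39
(Excluded from the current account — financial account: new loans extended by domestic banks to foreign borrowers 402.47, foreign purchases of domestic corporate bonds 400.22; capital account: acquisition of foreign patents and trademarks (non-produced assets) 49.11.)

117.39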